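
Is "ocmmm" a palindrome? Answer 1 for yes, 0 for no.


Input: ocmmm
Reversed: mmmco
  Compare pos 0 ('o') with pos 4 ('m'): MISMATCH
  Compare pos 1 ('c') with pos 3 ('m'): MISMATCH
Result: not a palindrome

0


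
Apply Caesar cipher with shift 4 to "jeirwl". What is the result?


Caesar cipher: shift "jeirwl" by 4
  'j' (pos 9) + 4 = pos 13 = 'n'
  'e' (pos 4) + 4 = pos 8 = 'i'
  'i' (pos 8) + 4 = pos 12 = 'm'
  'r' (pos 17) + 4 = pos 21 = 'v'
  'w' (pos 22) + 4 = pos 0 = 'a'
  'l' (pos 11) + 4 = pos 15 = 'p'
Result: nimvap

nimvap


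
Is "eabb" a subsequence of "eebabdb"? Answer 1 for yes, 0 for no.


Check if "eabb" is a subsequence of "eebabdb"
Greedy scan:
  Position 0 ('e'): matches sub[0] = 'e'
  Position 1 ('e'): no match needed
  Position 2 ('b'): no match needed
  Position 3 ('a'): matches sub[1] = 'a'
  Position 4 ('b'): matches sub[2] = 'b'
  Position 5 ('d'): no match needed
  Position 6 ('b'): matches sub[3] = 'b'
All 4 characters matched => is a subsequence

1


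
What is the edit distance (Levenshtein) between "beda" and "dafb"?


Computing edit distance: "beda" -> "dafb"
DP table:
           d    a    f    b
      0    1    2    3    4
  b   1    1    2    3    3
  e   2    2    2    3    4
  d   3    2    3    3    4
  a   4    3    2    3    4
Edit distance = dp[4][4] = 4

4


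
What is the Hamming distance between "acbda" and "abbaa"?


Comparing "acbda" and "abbaa" position by position:
  Position 0: 'a' vs 'a' => same
  Position 1: 'c' vs 'b' => differ
  Position 2: 'b' vs 'b' => same
  Position 3: 'd' vs 'a' => differ
  Position 4: 'a' vs 'a' => same
Total differences (Hamming distance): 2

2


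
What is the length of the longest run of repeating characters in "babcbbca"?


Input: "babcbbca"
Scanning for longest run:
  Position 1 ('a'): new char, reset run to 1
  Position 2 ('b'): new char, reset run to 1
  Position 3 ('c'): new char, reset run to 1
  Position 4 ('b'): new char, reset run to 1
  Position 5 ('b'): continues run of 'b', length=2
  Position 6 ('c'): new char, reset run to 1
  Position 7 ('a'): new char, reset run to 1
Longest run: 'b' with length 2

2


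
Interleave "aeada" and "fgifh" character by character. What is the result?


Interleaving "aeada" and "fgifh":
  Position 0: 'a' from first, 'f' from second => "af"
  Position 1: 'e' from first, 'g' from second => "eg"
  Position 2: 'a' from first, 'i' from second => "ai"
  Position 3: 'd' from first, 'f' from second => "df"
  Position 4: 'a' from first, 'h' from second => "ah"
Result: afegaidfah

afegaidfah


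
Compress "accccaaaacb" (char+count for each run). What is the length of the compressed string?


Input: accccaaaacb
Runs:
  'a' x 1 => "a1"
  'c' x 4 => "c4"
  'a' x 4 => "a4"
  'c' x 1 => "c1"
  'b' x 1 => "b1"
Compressed: "a1c4a4c1b1"
Compressed length: 10

10


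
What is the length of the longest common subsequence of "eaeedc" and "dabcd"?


LCS of "eaeedc" and "dabcd"
DP table:
           d    a    b    c    d
      0    0    0    0    0    0
  e   0    0    0    0    0    0
  a   0    0    1    1    1    1
  e   0    0    1    1    1    1
  e   0    0    1    1    1    1
  d   0    1    1    1    1    2
  c   0    1    1    1    2    2
LCS length = dp[6][5] = 2

2


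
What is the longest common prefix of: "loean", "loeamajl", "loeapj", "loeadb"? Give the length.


Words: loean, loeamajl, loeapj, loeadb
  Position 0: all 'l' => match
  Position 1: all 'o' => match
  Position 2: all 'e' => match
  Position 3: all 'a' => match
  Position 4: ('n', 'm', 'p', 'd') => mismatch, stop
LCP = "loea" (length 4)

4


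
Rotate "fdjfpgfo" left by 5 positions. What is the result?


Input: "fdjfpgfo", rotate left by 5
First 5 characters: "fdjfp"
Remaining characters: "gfo"
Concatenate remaining + first: "gfo" + "fdjfp" = "gfofdjfp"

gfofdjfp


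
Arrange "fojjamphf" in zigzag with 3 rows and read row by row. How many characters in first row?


Zigzag "fojjamphf" into 3 rows:
Placing characters:
  'f' => row 0
  'o' => row 1
  'j' => row 2
  'j' => row 1
  'a' => row 0
  'm' => row 1
  'p' => row 2
  'h' => row 1
  'f' => row 0
Rows:
  Row 0: "faf"
  Row 1: "ojmh"
  Row 2: "jp"
First row length: 3

3


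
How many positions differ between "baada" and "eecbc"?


Comparing "baada" and "eecbc" position by position:
  Position 0: 'b' vs 'e' => DIFFER
  Position 1: 'a' vs 'e' => DIFFER
  Position 2: 'a' vs 'c' => DIFFER
  Position 3: 'd' vs 'b' => DIFFER
  Position 4: 'a' vs 'c' => DIFFER
Positions that differ: 5

5


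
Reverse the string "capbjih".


Input: capbjih
Reading characters right to left:
  Position 6: 'h'
  Position 5: 'i'
  Position 4: 'j'
  Position 3: 'b'
  Position 2: 'p'
  Position 1: 'a'
  Position 0: 'c'
Reversed: hijbpac

hijbpac


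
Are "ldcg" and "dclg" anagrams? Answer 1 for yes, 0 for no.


Strings: "ldcg", "dclg"
Sorted first:  cdgl
Sorted second: cdgl
Sorted forms match => anagrams

1


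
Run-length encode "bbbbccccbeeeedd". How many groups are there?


Input: bbbbccccbeeeedd
Scanning for consecutive runs:
  Group 1: 'b' x 4 (positions 0-3)
  Group 2: 'c' x 4 (positions 4-7)
  Group 3: 'b' x 1 (positions 8-8)
  Group 4: 'e' x 4 (positions 9-12)
  Group 5: 'd' x 2 (positions 13-14)
Total groups: 5

5


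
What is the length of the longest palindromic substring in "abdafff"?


Input: "abdafff"
Checking substrings for palindromes:
  [4:7] "fff" (len 3) => palindrome
  [4:6] "ff" (len 2) => palindrome
  [5:7] "ff" (len 2) => palindrome
Longest palindromic substring: "fff" with length 3

3


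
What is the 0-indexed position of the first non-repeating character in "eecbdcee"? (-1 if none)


Input: eecbdcee
Character frequencies:
  'b': 1
  'c': 2
  'd': 1
  'e': 4
Scanning left to right for freq == 1:
  Position 0 ('e'): freq=4, skip
  Position 1 ('e'): freq=4, skip
  Position 2 ('c'): freq=2, skip
  Position 3 ('b'): unique! => answer = 3

3


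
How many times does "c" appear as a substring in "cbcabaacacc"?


Searching for "c" in "cbcabaacacc"
Scanning each position:
  Position 0: "c" => MATCH
  Position 1: "b" => no
  Position 2: "c" => MATCH
  Position 3: "a" => no
  Position 4: "b" => no
  Position 5: "a" => no
  Position 6: "a" => no
  Position 7: "c" => MATCH
  Position 8: "a" => no
  Position 9: "c" => MATCH
  Position 10: "c" => MATCH
Total occurrences: 5

5


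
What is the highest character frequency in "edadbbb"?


Input: edadbbb
Character counts:
  'a': 1
  'b': 3
  'd': 2
  'e': 1
Maximum frequency: 3

3


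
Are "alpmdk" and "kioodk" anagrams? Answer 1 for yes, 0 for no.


Strings: "alpmdk", "kioodk"
Sorted first:  adklmp
Sorted second: dikkoo
Differ at position 0: 'a' vs 'd' => not anagrams

0


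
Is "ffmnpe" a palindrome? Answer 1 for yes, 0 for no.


Input: ffmnpe
Reversed: epnmff
  Compare pos 0 ('f') with pos 5 ('e'): MISMATCH
  Compare pos 1 ('f') with pos 4 ('p'): MISMATCH
  Compare pos 2 ('m') with pos 3 ('n'): MISMATCH
Result: not a palindrome

0


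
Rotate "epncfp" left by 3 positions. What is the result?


Input: "epncfp", rotate left by 3
First 3 characters: "epn"
Remaining characters: "cfp"
Concatenate remaining + first: "cfp" + "epn" = "cfpepn"

cfpepn


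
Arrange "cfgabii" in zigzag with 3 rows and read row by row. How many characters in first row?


Zigzag "cfgabii" into 3 rows:
Placing characters:
  'c' => row 0
  'f' => row 1
  'g' => row 2
  'a' => row 1
  'b' => row 0
  'i' => row 1
  'i' => row 2
Rows:
  Row 0: "cb"
  Row 1: "fai"
  Row 2: "gi"
First row length: 2

2


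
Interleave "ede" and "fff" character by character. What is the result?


Interleaving "ede" and "fff":
  Position 0: 'e' from first, 'f' from second => "ef"
  Position 1: 'd' from first, 'f' from second => "df"
  Position 2: 'e' from first, 'f' from second => "ef"
Result: efdfef

efdfef


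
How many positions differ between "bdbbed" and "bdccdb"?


Comparing "bdbbed" and "bdccdb" position by position:
  Position 0: 'b' vs 'b' => same
  Position 1: 'd' vs 'd' => same
  Position 2: 'b' vs 'c' => DIFFER
  Position 3: 'b' vs 'c' => DIFFER
  Position 4: 'e' vs 'd' => DIFFER
  Position 5: 'd' vs 'b' => DIFFER
Positions that differ: 4

4


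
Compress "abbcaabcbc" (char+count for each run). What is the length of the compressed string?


Input: abbcaabcbc
Runs:
  'a' x 1 => "a1"
  'b' x 2 => "b2"
  'c' x 1 => "c1"
  'a' x 2 => "a2"
  'b' x 1 => "b1"
  'c' x 1 => "c1"
  'b' x 1 => "b1"
  'c' x 1 => "c1"
Compressed: "a1b2c1a2b1c1b1c1"
Compressed length: 16

16


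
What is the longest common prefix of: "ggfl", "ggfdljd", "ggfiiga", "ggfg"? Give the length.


Words: ggfl, ggfdljd, ggfiiga, ggfg
  Position 0: all 'g' => match
  Position 1: all 'g' => match
  Position 2: all 'f' => match
  Position 3: ('l', 'd', 'i', 'g') => mismatch, stop
LCP = "ggf" (length 3)

3


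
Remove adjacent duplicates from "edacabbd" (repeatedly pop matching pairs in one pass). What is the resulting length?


Input: edacabbd
Stack-based adjacent duplicate removal:
  Read 'e': push. Stack: e
  Read 'd': push. Stack: ed
  Read 'a': push. Stack: eda
  Read 'c': push. Stack: edac
  Read 'a': push. Stack: edaca
  Read 'b': push. Stack: edacab
  Read 'b': matches stack top 'b' => pop. Stack: edaca
  Read 'd': push. Stack: edacad
Final stack: "edacad" (length 6)

6


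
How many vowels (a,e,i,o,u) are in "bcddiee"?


Input: bcddiee
Checking each character:
  'b' at position 0: consonant
  'c' at position 1: consonant
  'd' at position 2: consonant
  'd' at position 3: consonant
  'i' at position 4: vowel (running total: 1)
  'e' at position 5: vowel (running total: 2)
  'e' at position 6: vowel (running total: 3)
Total vowels: 3

3


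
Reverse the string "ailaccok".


Input: ailaccok
Reading characters right to left:
  Position 7: 'k'
  Position 6: 'o'
  Position 5: 'c'
  Position 4: 'c'
  Position 3: 'a'
  Position 2: 'l'
  Position 1: 'i'
  Position 0: 'a'
Reversed: koccalia

koccalia


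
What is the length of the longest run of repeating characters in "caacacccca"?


Input: "caacacccca"
Scanning for longest run:
  Position 1 ('a'): new char, reset run to 1
  Position 2 ('a'): continues run of 'a', length=2
  Position 3 ('c'): new char, reset run to 1
  Position 4 ('a'): new char, reset run to 1
  Position 5 ('c'): new char, reset run to 1
  Position 6 ('c'): continues run of 'c', length=2
  Position 7 ('c'): continues run of 'c', length=3
  Position 8 ('c'): continues run of 'c', length=4
  Position 9 ('a'): new char, reset run to 1
Longest run: 'c' with length 4

4


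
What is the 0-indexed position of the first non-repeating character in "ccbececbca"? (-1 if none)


Input: ccbececbca
Character frequencies:
  'a': 1
  'b': 2
  'c': 5
  'e': 2
Scanning left to right for freq == 1:
  Position 0 ('c'): freq=5, skip
  Position 1 ('c'): freq=5, skip
  Position 2 ('b'): freq=2, skip
  Position 3 ('e'): freq=2, skip
  Position 4 ('c'): freq=5, skip
  Position 5 ('e'): freq=2, skip
  Position 6 ('c'): freq=5, skip
  Position 7 ('b'): freq=2, skip
  Position 8 ('c'): freq=5, skip
  Position 9 ('a'): unique! => answer = 9

9


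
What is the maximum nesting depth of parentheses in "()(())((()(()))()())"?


Input: "()(())((()(()))()())"
Tracking depth:
  Position 0 '(': depth becomes 1
  Position 1 ')': depth becomes 0
  Position 2 '(': depth becomes 1
  Position 3 '(': depth becomes 2
  Position 4 ')': depth becomes 1
  Position 5 ')': depth becomes 0
  Position 6 '(': depth becomes 1
  Position 7 '(': depth becomes 2
  Position 8 '(': depth becomes 3
  Position 9 ')': depth becomes 2
  Position 10 '(': depth becomes 3
  Position 11 '(': depth becomes 4
  Position 12 ')': depth becomes 3
  Position 13 ')': depth becomes 2
  Position 14 ')': depth becomes 1
  Position 15 '(': depth becomes 2
  Position 16 ')': depth becomes 1
  Position 17 '(': depth becomes 2
  Position 18 ')': depth becomes 1
  Position 19 ')': depth becomes 0
Maximum depth reached: 4

4


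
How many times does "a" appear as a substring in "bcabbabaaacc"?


Searching for "a" in "bcabbabaaacc"
Scanning each position:
  Position 0: "b" => no
  Position 1: "c" => no
  Position 2: "a" => MATCH
  Position 3: "b" => no
  Position 4: "b" => no
  Position 5: "a" => MATCH
  Position 6: "b" => no
  Position 7: "a" => MATCH
  Position 8: "a" => MATCH
  Position 9: "a" => MATCH
  Position 10: "c" => no
  Position 11: "c" => no
Total occurrences: 5

5


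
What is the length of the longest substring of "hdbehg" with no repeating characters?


Input: "hdbehg"
Sliding window (track last position of each char):
  Position 0 ('h'): window [0,0] length 1 -- new best
  Position 1 ('d'): window [0,1] length 2 -- new best
  Position 2 ('b'): window [0,2] length 3 -- new best
  Position 3 ('e'): window [0,3] length 4 -- new best
  Position 4 ('h'): repeat (last at 0), move window start to 1
  Position 4 ('h'): window [1,4] length 4
  Position 5 ('g'): window [1,5] length 5 -- new best
Longest substring with no repeats: "dbehg" with length 5

5


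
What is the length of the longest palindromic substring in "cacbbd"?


Input: "cacbbd"
Checking substrings for palindromes:
  [0:3] "cac" (len 3) => palindrome
  [3:5] "bb" (len 2) => palindrome
Longest palindromic substring: "cac" with length 3

3


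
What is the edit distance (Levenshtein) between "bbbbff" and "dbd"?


Computing edit distance: "bbbbff" -> "dbd"
DP table:
           d    b    d
      0    1    2    3
  b   1    1    1    2
  b   2    2    1    2
  b   3    3    2    2
  b   4    4    3    3
  f   5    5    4    4
  f   6    6    5    5
Edit distance = dp[6][3] = 5

5


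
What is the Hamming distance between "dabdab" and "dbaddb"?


Comparing "dabdab" and "dbaddb" position by position:
  Position 0: 'd' vs 'd' => same
  Position 1: 'a' vs 'b' => differ
  Position 2: 'b' vs 'a' => differ
  Position 3: 'd' vs 'd' => same
  Position 4: 'a' vs 'd' => differ
  Position 5: 'b' vs 'b' => same
Total differences (Hamming distance): 3

3


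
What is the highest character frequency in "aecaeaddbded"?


Input: aecaeaddbded
Character counts:
  'a': 3
  'b': 1
  'c': 1
  'd': 4
  'e': 3
Maximum frequency: 4

4


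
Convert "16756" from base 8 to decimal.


Input: "16756" in base 8
Positional expansion:
  Digit '1' (value 1) x 8^4 = 4096
  Digit '6' (value 6) x 8^3 = 3072
  Digit '7' (value 7) x 8^2 = 448
  Digit '5' (value 5) x 8^1 = 40
  Digit '6' (value 6) x 8^0 = 6
Sum = 7662

7662


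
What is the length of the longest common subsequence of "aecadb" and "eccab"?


LCS of "aecadb" and "eccab"
DP table:
           e    c    c    a    b
      0    0    0    0    0    0
  a   0    0    0    0    1    1
  e   0    1    1    1    1    1
  c   0    1    2    2    2    2
  a   0    1    2    2    3    3
  d   0    1    2    2    3    3
  b   0    1    2    2    3    4
LCS length = dp[6][5] = 4

4


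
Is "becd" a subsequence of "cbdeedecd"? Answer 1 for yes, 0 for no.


Check if "becd" is a subsequence of "cbdeedecd"
Greedy scan:
  Position 0 ('c'): no match needed
  Position 1 ('b'): matches sub[0] = 'b'
  Position 2 ('d'): no match needed
  Position 3 ('e'): matches sub[1] = 'e'
  Position 4 ('e'): no match needed
  Position 5 ('d'): no match needed
  Position 6 ('e'): no match needed
  Position 7 ('c'): matches sub[2] = 'c'
  Position 8 ('d'): matches sub[3] = 'd'
All 4 characters matched => is a subsequence

1


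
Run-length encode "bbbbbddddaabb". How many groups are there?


Input: bbbbbddddaabb
Scanning for consecutive runs:
  Group 1: 'b' x 5 (positions 0-4)
  Group 2: 'd' x 4 (positions 5-8)
  Group 3: 'a' x 2 (positions 9-10)
  Group 4: 'b' x 2 (positions 11-12)
Total groups: 4

4


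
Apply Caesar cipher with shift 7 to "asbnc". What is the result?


Caesar cipher: shift "asbnc" by 7
  'a' (pos 0) + 7 = pos 7 = 'h'
  's' (pos 18) + 7 = pos 25 = 'z'
  'b' (pos 1) + 7 = pos 8 = 'i'
  'n' (pos 13) + 7 = pos 20 = 'u'
  'c' (pos 2) + 7 = pos 9 = 'j'
Result: hziuj

hziuj


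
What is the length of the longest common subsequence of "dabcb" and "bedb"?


LCS of "dabcb" and "bedb"
DP table:
           b    e    d    b
      0    0    0    0    0
  d   0    0    0    1    1
  a   0    0    0    1    1
  b   0    1    1    1    2
  c   0    1    1    1    2
  b   0    1    1    1    2
LCS length = dp[5][4] = 2

2


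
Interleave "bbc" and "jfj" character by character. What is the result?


Interleaving "bbc" and "jfj":
  Position 0: 'b' from first, 'j' from second => "bj"
  Position 1: 'b' from first, 'f' from second => "bf"
  Position 2: 'c' from first, 'j' from second => "cj"
Result: bjbfcj

bjbfcj


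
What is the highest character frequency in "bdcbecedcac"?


Input: bdcbecedcac
Character counts:
  'a': 1
  'b': 2
  'c': 4
  'd': 2
  'e': 2
Maximum frequency: 4

4


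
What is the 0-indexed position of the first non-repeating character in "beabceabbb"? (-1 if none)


Input: beabceabbb
Character frequencies:
  'a': 2
  'b': 5
  'c': 1
  'e': 2
Scanning left to right for freq == 1:
  Position 0 ('b'): freq=5, skip
  Position 1 ('e'): freq=2, skip
  Position 2 ('a'): freq=2, skip
  Position 3 ('b'): freq=5, skip
  Position 4 ('c'): unique! => answer = 4

4


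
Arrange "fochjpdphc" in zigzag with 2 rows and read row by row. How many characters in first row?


Zigzag "fochjpdphc" into 2 rows:
Placing characters:
  'f' => row 0
  'o' => row 1
  'c' => row 0
  'h' => row 1
  'j' => row 0
  'p' => row 1
  'd' => row 0
  'p' => row 1
  'h' => row 0
  'c' => row 1
Rows:
  Row 0: "fcjdh"
  Row 1: "ohppc"
First row length: 5

5


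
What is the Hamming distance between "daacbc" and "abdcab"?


Comparing "daacbc" and "abdcab" position by position:
  Position 0: 'd' vs 'a' => differ
  Position 1: 'a' vs 'b' => differ
  Position 2: 'a' vs 'd' => differ
  Position 3: 'c' vs 'c' => same
  Position 4: 'b' vs 'a' => differ
  Position 5: 'c' vs 'b' => differ
Total differences (Hamming distance): 5

5


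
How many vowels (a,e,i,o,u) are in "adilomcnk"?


Input: adilomcnk
Checking each character:
  'a' at position 0: vowel (running total: 1)
  'd' at position 1: consonant
  'i' at position 2: vowel (running total: 2)
  'l' at position 3: consonant
  'o' at position 4: vowel (running total: 3)
  'm' at position 5: consonant
  'c' at position 6: consonant
  'n' at position 7: consonant
  'k' at position 8: consonant
Total vowels: 3

3


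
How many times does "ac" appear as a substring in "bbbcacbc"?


Searching for "ac" in "bbbcacbc"
Scanning each position:
  Position 0: "bb" => no
  Position 1: "bb" => no
  Position 2: "bc" => no
  Position 3: "ca" => no
  Position 4: "ac" => MATCH
  Position 5: "cb" => no
  Position 6: "bc" => no
Total occurrences: 1

1


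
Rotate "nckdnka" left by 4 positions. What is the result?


Input: "nckdnka", rotate left by 4
First 4 characters: "nckd"
Remaining characters: "nka"
Concatenate remaining + first: "nka" + "nckd" = "nkanckd"

nkanckd


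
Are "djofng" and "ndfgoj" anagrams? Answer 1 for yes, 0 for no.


Strings: "djofng", "ndfgoj"
Sorted first:  dfgjno
Sorted second: dfgjno
Sorted forms match => anagrams

1


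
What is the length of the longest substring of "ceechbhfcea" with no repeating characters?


Input: "ceechbhfcea"
Sliding window (track last position of each char):
  Position 0 ('c'): window [0,0] length 1 -- new best
  Position 1 ('e'): window [0,1] length 2 -- new best
  Position 2 ('e'): repeat (last at 1), move window start to 2
  Position 2 ('e'): window [2,2] length 1
  Position 3 ('c'): window [2,3] length 2
  Position 4 ('h'): window [2,4] length 3 -- new best
  Position 5 ('b'): window [2,5] length 4 -- new best
  Position 6 ('h'): repeat (last at 4), move window start to 5
  Position 6 ('h'): window [5,6] length 2
  Position 7 ('f'): window [5,7] length 3
  Position 8 ('c'): window [5,8] length 4
  Position 9 ('e'): window [5,9] length 5 -- new best
  Position 10 ('a'): window [5,10] length 6 -- new best
Longest substring with no repeats: "bhfcea" with length 6

6


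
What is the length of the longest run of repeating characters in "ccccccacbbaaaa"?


Input: "ccccccacbbaaaa"
Scanning for longest run:
  Position 1 ('c'): continues run of 'c', length=2
  Position 2 ('c'): continues run of 'c', length=3
  Position 3 ('c'): continues run of 'c', length=4
  Position 4 ('c'): continues run of 'c', length=5
  Position 5 ('c'): continues run of 'c', length=6
  Position 6 ('a'): new char, reset run to 1
  Position 7 ('c'): new char, reset run to 1
  Position 8 ('b'): new char, reset run to 1
  Position 9 ('b'): continues run of 'b', length=2
  Position 10 ('a'): new char, reset run to 1
  Position 11 ('a'): continues run of 'a', length=2
  Position 12 ('a'): continues run of 'a', length=3
  Position 13 ('a'): continues run of 'a', length=4
Longest run: 'c' with length 6

6


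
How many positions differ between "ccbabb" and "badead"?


Comparing "ccbabb" and "badead" position by position:
  Position 0: 'c' vs 'b' => DIFFER
  Position 1: 'c' vs 'a' => DIFFER
  Position 2: 'b' vs 'd' => DIFFER
  Position 3: 'a' vs 'e' => DIFFER
  Position 4: 'b' vs 'a' => DIFFER
  Position 5: 'b' vs 'd' => DIFFER
Positions that differ: 6

6


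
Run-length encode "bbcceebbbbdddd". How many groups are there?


Input: bbcceebbbbdddd
Scanning for consecutive runs:
  Group 1: 'b' x 2 (positions 0-1)
  Group 2: 'c' x 2 (positions 2-3)
  Group 3: 'e' x 2 (positions 4-5)
  Group 4: 'b' x 4 (positions 6-9)
  Group 5: 'd' x 4 (positions 10-13)
Total groups: 5

5


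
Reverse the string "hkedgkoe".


Input: hkedgkoe
Reading characters right to left:
  Position 7: 'e'
  Position 6: 'o'
  Position 5: 'k'
  Position 4: 'g'
  Position 3: 'd'
  Position 2: 'e'
  Position 1: 'k'
  Position 0: 'h'
Reversed: eokgdekh

eokgdekh


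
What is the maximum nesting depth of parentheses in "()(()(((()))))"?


Input: "()(()(((()))))"
Tracking depth:
  Position 0 '(': depth becomes 1
  Position 1 ')': depth becomes 0
  Position 2 '(': depth becomes 1
  Position 3 '(': depth becomes 2
  Position 4 ')': depth becomes 1
  Position 5 '(': depth becomes 2
  Position 6 '(': depth becomes 3
  Position 7 '(': depth becomes 4
  Position 8 '(': depth becomes 5
  Position 9 ')': depth becomes 4
  Position 10 ')': depth becomes 3
  Position 11 ')': depth becomes 2
  Position 12 ')': depth becomes 1
  Position 13 ')': depth becomes 0
Maximum depth reached: 5

5


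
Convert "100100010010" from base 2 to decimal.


Input: "100100010010" in base 2
Positional expansion:
  Digit '1' (value 1) x 2^11 = 2048
  Digit '0' (value 0) x 2^10 = 0
  Digit '0' (value 0) x 2^9 = 0
  Digit '1' (value 1) x 2^8 = 256
  Digit '0' (value 0) x 2^7 = 0
  Digit '0' (value 0) x 2^6 = 0
  Digit '0' (value 0) x 2^5 = 0
  Digit '1' (value 1) x 2^4 = 16
  Digit '0' (value 0) x 2^3 = 0
  Digit '0' (value 0) x 2^2 = 0
  Digit '1' (value 1) x 2^1 = 2
  Digit '0' (value 0) x 2^0 = 0
Sum = 2322

2322


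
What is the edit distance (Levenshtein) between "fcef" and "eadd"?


Computing edit distance: "fcef" -> "eadd"
DP table:
           e    a    d    d
      0    1    2    3    4
  f   1    1    2    3    4
  c   2    2    2    3    4
  e   3    2    3    3    4
  f   4    3    3    4    4
Edit distance = dp[4][4] = 4

4


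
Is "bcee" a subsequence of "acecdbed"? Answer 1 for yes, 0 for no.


Check if "bcee" is a subsequence of "acecdbed"
Greedy scan:
  Position 0 ('a'): no match needed
  Position 1 ('c'): no match needed
  Position 2 ('e'): no match needed
  Position 3 ('c'): no match needed
  Position 4 ('d'): no match needed
  Position 5 ('b'): matches sub[0] = 'b'
  Position 6 ('e'): no match needed
  Position 7 ('d'): no match needed
Only matched 1/4 characters => not a subsequence

0


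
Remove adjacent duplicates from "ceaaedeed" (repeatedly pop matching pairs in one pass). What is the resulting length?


Input: ceaaedeed
Stack-based adjacent duplicate removal:
  Read 'c': push. Stack: c
  Read 'e': push. Stack: ce
  Read 'a': push. Stack: cea
  Read 'a': matches stack top 'a' => pop. Stack: ce
  Read 'e': matches stack top 'e' => pop. Stack: c
  Read 'd': push. Stack: cd
  Read 'e': push. Stack: cde
  Read 'e': matches stack top 'e' => pop. Stack: cd
  Read 'd': matches stack top 'd' => pop. Stack: c
Final stack: "c" (length 1)

1


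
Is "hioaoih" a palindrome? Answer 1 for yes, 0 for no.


Input: hioaoih
Reversed: hioaoih
  Compare pos 0 ('h') with pos 6 ('h'): match
  Compare pos 1 ('i') with pos 5 ('i'): match
  Compare pos 2 ('o') with pos 4 ('o'): match
Result: palindrome

1


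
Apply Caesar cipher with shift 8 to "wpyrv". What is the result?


Caesar cipher: shift "wpyrv" by 8
  'w' (pos 22) + 8 = pos 4 = 'e'
  'p' (pos 15) + 8 = pos 23 = 'x'
  'y' (pos 24) + 8 = pos 6 = 'g'
  'r' (pos 17) + 8 = pos 25 = 'z'
  'v' (pos 21) + 8 = pos 3 = 'd'
Result: exgzd

exgzd


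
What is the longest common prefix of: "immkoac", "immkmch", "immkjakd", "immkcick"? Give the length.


Words: immkoac, immkmch, immkjakd, immkcick
  Position 0: all 'i' => match
  Position 1: all 'm' => match
  Position 2: all 'm' => match
  Position 3: all 'k' => match
  Position 4: ('o', 'm', 'j', 'c') => mismatch, stop
LCP = "immk" (length 4)

4


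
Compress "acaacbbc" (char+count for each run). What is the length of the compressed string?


Input: acaacbbc
Runs:
  'a' x 1 => "a1"
  'c' x 1 => "c1"
  'a' x 2 => "a2"
  'c' x 1 => "c1"
  'b' x 2 => "b2"
  'c' x 1 => "c1"
Compressed: "a1c1a2c1b2c1"
Compressed length: 12

12


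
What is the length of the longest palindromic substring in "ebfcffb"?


Input: "ebfcffb"
Checking substrings for palindromes:
  [2:5] "fcf" (len 3) => palindrome
  [4:6] "ff" (len 2) => palindrome
Longest palindromic substring: "fcf" with length 3

3


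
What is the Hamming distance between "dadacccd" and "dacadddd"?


Comparing "dadacccd" and "dacadddd" position by position:
  Position 0: 'd' vs 'd' => same
  Position 1: 'a' vs 'a' => same
  Position 2: 'd' vs 'c' => differ
  Position 3: 'a' vs 'a' => same
  Position 4: 'c' vs 'd' => differ
  Position 5: 'c' vs 'd' => differ
  Position 6: 'c' vs 'd' => differ
  Position 7: 'd' vs 'd' => same
Total differences (Hamming distance): 4

4


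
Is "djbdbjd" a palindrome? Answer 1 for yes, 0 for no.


Input: djbdbjd
Reversed: djbdbjd
  Compare pos 0 ('d') with pos 6 ('d'): match
  Compare pos 1 ('j') with pos 5 ('j'): match
  Compare pos 2 ('b') with pos 4 ('b'): match
Result: palindrome

1


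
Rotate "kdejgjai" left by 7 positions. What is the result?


Input: "kdejgjai", rotate left by 7
First 7 characters: "kdejgja"
Remaining characters: "i"
Concatenate remaining + first: "i" + "kdejgja" = "ikdejgja"

ikdejgja


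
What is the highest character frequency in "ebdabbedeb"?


Input: ebdabbedeb
Character counts:
  'a': 1
  'b': 4
  'd': 2
  'e': 3
Maximum frequency: 4

4


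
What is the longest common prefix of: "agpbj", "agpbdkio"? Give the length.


Words: agpbj, agpbdkio
  Position 0: all 'a' => match
  Position 1: all 'g' => match
  Position 2: all 'p' => match
  Position 3: all 'b' => match
  Position 4: ('j', 'd') => mismatch, stop
LCP = "agpb" (length 4)

4


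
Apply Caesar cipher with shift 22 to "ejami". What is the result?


Caesar cipher: shift "ejami" by 22
  'e' (pos 4) + 22 = pos 0 = 'a'
  'j' (pos 9) + 22 = pos 5 = 'f'
  'a' (pos 0) + 22 = pos 22 = 'w'
  'm' (pos 12) + 22 = pos 8 = 'i'
  'i' (pos 8) + 22 = pos 4 = 'e'
Result: afwie

afwie


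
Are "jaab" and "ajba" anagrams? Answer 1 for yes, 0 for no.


Strings: "jaab", "ajba"
Sorted first:  aabj
Sorted second: aabj
Sorted forms match => anagrams

1


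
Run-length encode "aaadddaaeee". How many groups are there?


Input: aaadddaaeee
Scanning for consecutive runs:
  Group 1: 'a' x 3 (positions 0-2)
  Group 2: 'd' x 3 (positions 3-5)
  Group 3: 'a' x 2 (positions 6-7)
  Group 4: 'e' x 3 (positions 8-10)
Total groups: 4

4


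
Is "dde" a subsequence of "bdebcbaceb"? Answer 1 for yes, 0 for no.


Check if "dde" is a subsequence of "bdebcbaceb"
Greedy scan:
  Position 0 ('b'): no match needed
  Position 1 ('d'): matches sub[0] = 'd'
  Position 2 ('e'): no match needed
  Position 3 ('b'): no match needed
  Position 4 ('c'): no match needed
  Position 5 ('b'): no match needed
  Position 6 ('a'): no match needed
  Position 7 ('c'): no match needed
  Position 8 ('e'): no match needed
  Position 9 ('b'): no match needed
Only matched 1/3 characters => not a subsequence

0


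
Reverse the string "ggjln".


Input: ggjln
Reading characters right to left:
  Position 4: 'n'
  Position 3: 'l'
  Position 2: 'j'
  Position 1: 'g'
  Position 0: 'g'
Reversed: nljgg

nljgg


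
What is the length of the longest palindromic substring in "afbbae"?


Input: "afbbae"
Checking substrings for palindromes:
  [2:4] "bb" (len 2) => palindrome
Longest palindromic substring: "bb" with length 2

2


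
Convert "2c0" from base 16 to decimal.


Input: "2c0" in base 16
Positional expansion:
  Digit '2' (value 2) x 16^2 = 512
  Digit 'c' (value 12) x 16^1 = 192
  Digit '0' (value 0) x 16^0 = 0
Sum = 704

704


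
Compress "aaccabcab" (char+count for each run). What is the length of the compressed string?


Input: aaccabcab
Runs:
  'a' x 2 => "a2"
  'c' x 2 => "c2"
  'a' x 1 => "a1"
  'b' x 1 => "b1"
  'c' x 1 => "c1"
  'a' x 1 => "a1"
  'b' x 1 => "b1"
Compressed: "a2c2a1b1c1a1b1"
Compressed length: 14

14


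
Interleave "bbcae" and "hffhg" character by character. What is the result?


Interleaving "bbcae" and "hffhg":
  Position 0: 'b' from first, 'h' from second => "bh"
  Position 1: 'b' from first, 'f' from second => "bf"
  Position 2: 'c' from first, 'f' from second => "cf"
  Position 3: 'a' from first, 'h' from second => "ah"
  Position 4: 'e' from first, 'g' from second => "eg"
Result: bhbfcfaheg

bhbfcfaheg


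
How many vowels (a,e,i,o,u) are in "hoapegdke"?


Input: hoapegdke
Checking each character:
  'h' at position 0: consonant
  'o' at position 1: vowel (running total: 1)
  'a' at position 2: vowel (running total: 2)
  'p' at position 3: consonant
  'e' at position 4: vowel (running total: 3)
  'g' at position 5: consonant
  'd' at position 6: consonant
  'k' at position 7: consonant
  'e' at position 8: vowel (running total: 4)
Total vowels: 4

4


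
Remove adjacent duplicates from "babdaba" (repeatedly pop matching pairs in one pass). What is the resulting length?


Input: babdaba
Stack-based adjacent duplicate removal:
  Read 'b': push. Stack: b
  Read 'a': push. Stack: ba
  Read 'b': push. Stack: bab
  Read 'd': push. Stack: babd
  Read 'a': push. Stack: babda
  Read 'b': push. Stack: babdab
  Read 'a': push. Stack: babdaba
Final stack: "babdaba" (length 7)

7


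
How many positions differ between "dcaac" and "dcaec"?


Comparing "dcaac" and "dcaec" position by position:
  Position 0: 'd' vs 'd' => same
  Position 1: 'c' vs 'c' => same
  Position 2: 'a' vs 'a' => same
  Position 3: 'a' vs 'e' => DIFFER
  Position 4: 'c' vs 'c' => same
Positions that differ: 1

1


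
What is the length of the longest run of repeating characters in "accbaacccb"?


Input: "accbaacccb"
Scanning for longest run:
  Position 1 ('c'): new char, reset run to 1
  Position 2 ('c'): continues run of 'c', length=2
  Position 3 ('b'): new char, reset run to 1
  Position 4 ('a'): new char, reset run to 1
  Position 5 ('a'): continues run of 'a', length=2
  Position 6 ('c'): new char, reset run to 1
  Position 7 ('c'): continues run of 'c', length=2
  Position 8 ('c'): continues run of 'c', length=3
  Position 9 ('b'): new char, reset run to 1
Longest run: 'c' with length 3

3


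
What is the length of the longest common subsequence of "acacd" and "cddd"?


LCS of "acacd" and "cddd"
DP table:
           c    d    d    d
      0    0    0    0    0
  a   0    0    0    0    0
  c   0    1    1    1    1
  a   0    1    1    1    1
  c   0    1    1    1    1
  d   0    1    2    2    2
LCS length = dp[5][4] = 2

2


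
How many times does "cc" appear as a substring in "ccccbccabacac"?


Searching for "cc" in "ccccbccabacac"
Scanning each position:
  Position 0: "cc" => MATCH
  Position 1: "cc" => MATCH
  Position 2: "cc" => MATCH
  Position 3: "cb" => no
  Position 4: "bc" => no
  Position 5: "cc" => MATCH
  Position 6: "ca" => no
  Position 7: "ab" => no
  Position 8: "ba" => no
  Position 9: "ac" => no
  Position 10: "ca" => no
  Position 11: "ac" => no
Total occurrences: 4

4


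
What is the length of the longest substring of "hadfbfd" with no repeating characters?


Input: "hadfbfd"
Sliding window (track last position of each char):
  Position 0 ('h'): window [0,0] length 1 -- new best
  Position 1 ('a'): window [0,1] length 2 -- new best
  Position 2 ('d'): window [0,2] length 3 -- new best
  Position 3 ('f'): window [0,3] length 4 -- new best
  Position 4 ('b'): window [0,4] length 5 -- new best
  Position 5 ('f'): repeat (last at 3), move window start to 4
  Position 5 ('f'): window [4,5] length 2
  Position 6 ('d'): window [4,6] length 3
Longest substring with no repeats: "hadfb" with length 5

5


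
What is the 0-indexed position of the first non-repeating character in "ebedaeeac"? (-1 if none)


Input: ebedaeeac
Character frequencies:
  'a': 2
  'b': 1
  'c': 1
  'd': 1
  'e': 4
Scanning left to right for freq == 1:
  Position 0 ('e'): freq=4, skip
  Position 1 ('b'): unique! => answer = 1

1


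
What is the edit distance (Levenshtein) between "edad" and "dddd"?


Computing edit distance: "edad" -> "dddd"
DP table:
           d    d    d    d
      0    1    2    3    4
  e   1    1    2    3    4
  d   2    1    1    2    3
  a   3    2    2    2    3
  d   4    3    2    2    2
Edit distance = dp[4][4] = 2

2


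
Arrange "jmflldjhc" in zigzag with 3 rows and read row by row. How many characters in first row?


Zigzag "jmflldjhc" into 3 rows:
Placing characters:
  'j' => row 0
  'm' => row 1
  'f' => row 2
  'l' => row 1
  'l' => row 0
  'd' => row 1
  'j' => row 2
  'h' => row 1
  'c' => row 0
Rows:
  Row 0: "jlc"
  Row 1: "mldh"
  Row 2: "fj"
First row length: 3

3


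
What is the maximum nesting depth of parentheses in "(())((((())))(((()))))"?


Input: "(())((((())))(((()))))"
Tracking depth:
  Position 0 '(': depth becomes 1
  Position 1 '(': depth becomes 2
  Position 2 ')': depth becomes 1
  Position 3 ')': depth becomes 0
  Position 4 '(': depth becomes 1
  Position 5 '(': depth becomes 2
  Position 6 '(': depth becomes 3
  Position 7 '(': depth becomes 4
  Position 8 '(': depth becomes 5
  Position 9 ')': depth becomes 4
  Position 10 ')': depth becomes 3
  Position 11 ')': depth becomes 2
  Position 12 ')': depth becomes 1
  Position 13 '(': depth becomes 2
  Position 14 '(': depth becomes 3
  Position 15 '(': depth becomes 4
  Position 16 '(': depth becomes 5
  Position 17 ')': depth becomes 4
  Position 18 ')': depth becomes 3
  Position 19 ')': depth becomes 2
  Position 20 ')': depth becomes 1
  Position 21 ')': depth becomes 0
Maximum depth reached: 5

5


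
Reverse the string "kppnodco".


Input: kppnodco
Reading characters right to left:
  Position 7: 'o'
  Position 6: 'c'
  Position 5: 'd'
  Position 4: 'o'
  Position 3: 'n'
  Position 2: 'p'
  Position 1: 'p'
  Position 0: 'k'
Reversed: ocdonppk

ocdonppk


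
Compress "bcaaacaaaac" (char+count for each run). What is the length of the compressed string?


Input: bcaaacaaaac
Runs:
  'b' x 1 => "b1"
  'c' x 1 => "c1"
  'a' x 3 => "a3"
  'c' x 1 => "c1"
  'a' x 4 => "a4"
  'c' x 1 => "c1"
Compressed: "b1c1a3c1a4c1"
Compressed length: 12

12


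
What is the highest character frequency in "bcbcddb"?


Input: bcbcddb
Character counts:
  'b': 3
  'c': 2
  'd': 2
Maximum frequency: 3

3


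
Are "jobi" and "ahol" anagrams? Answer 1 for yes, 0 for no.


Strings: "jobi", "ahol"
Sorted first:  bijo
Sorted second: ahlo
Differ at position 0: 'b' vs 'a' => not anagrams

0


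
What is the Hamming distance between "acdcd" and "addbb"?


Comparing "acdcd" and "addbb" position by position:
  Position 0: 'a' vs 'a' => same
  Position 1: 'c' vs 'd' => differ
  Position 2: 'd' vs 'd' => same
  Position 3: 'c' vs 'b' => differ
  Position 4: 'd' vs 'b' => differ
Total differences (Hamming distance): 3

3


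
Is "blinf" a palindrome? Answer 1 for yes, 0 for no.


Input: blinf
Reversed: fnilb
  Compare pos 0 ('b') with pos 4 ('f'): MISMATCH
  Compare pos 1 ('l') with pos 3 ('n'): MISMATCH
Result: not a palindrome

0


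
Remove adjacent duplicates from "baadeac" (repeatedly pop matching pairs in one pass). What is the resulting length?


Input: baadeac
Stack-based adjacent duplicate removal:
  Read 'b': push. Stack: b
  Read 'a': push. Stack: ba
  Read 'a': matches stack top 'a' => pop. Stack: b
  Read 'd': push. Stack: bd
  Read 'e': push. Stack: bde
  Read 'a': push. Stack: bdea
  Read 'c': push. Stack: bdeac
Final stack: "bdeac" (length 5)

5


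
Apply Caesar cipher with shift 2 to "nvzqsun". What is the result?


Caesar cipher: shift "nvzqsun" by 2
  'n' (pos 13) + 2 = pos 15 = 'p'
  'v' (pos 21) + 2 = pos 23 = 'x'
  'z' (pos 25) + 2 = pos 1 = 'b'
  'q' (pos 16) + 2 = pos 18 = 's'
  's' (pos 18) + 2 = pos 20 = 'u'
  'u' (pos 20) + 2 = pos 22 = 'w'
  'n' (pos 13) + 2 = pos 15 = 'p'
Result: pxbsuwp

pxbsuwp


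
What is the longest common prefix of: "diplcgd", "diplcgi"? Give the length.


Words: diplcgd, diplcgi
  Position 0: all 'd' => match
  Position 1: all 'i' => match
  Position 2: all 'p' => match
  Position 3: all 'l' => match
  Position 4: all 'c' => match
  Position 5: all 'g' => match
  Position 6: ('d', 'i') => mismatch, stop
LCP = "diplcg" (length 6)

6


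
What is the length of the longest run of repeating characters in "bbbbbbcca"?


Input: "bbbbbbcca"
Scanning for longest run:
  Position 1 ('b'): continues run of 'b', length=2
  Position 2 ('b'): continues run of 'b', length=3
  Position 3 ('b'): continues run of 'b', length=4
  Position 4 ('b'): continues run of 'b', length=5
  Position 5 ('b'): continues run of 'b', length=6
  Position 6 ('c'): new char, reset run to 1
  Position 7 ('c'): continues run of 'c', length=2
  Position 8 ('a'): new char, reset run to 1
Longest run: 'b' with length 6

6


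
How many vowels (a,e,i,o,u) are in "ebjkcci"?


Input: ebjkcci
Checking each character:
  'e' at position 0: vowel (running total: 1)
  'b' at position 1: consonant
  'j' at position 2: consonant
  'k' at position 3: consonant
  'c' at position 4: consonant
  'c' at position 5: consonant
  'i' at position 6: vowel (running total: 2)
Total vowels: 2

2


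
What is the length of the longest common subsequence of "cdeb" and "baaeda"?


LCS of "cdeb" and "baaeda"
DP table:
           b    a    a    e    d    a
      0    0    0    0    0    0    0
  c   0    0    0    0    0    0    0
  d   0    0    0    0    0    1    1
  e   0    0    0    0    1    1    1
  b   0    1    1    1    1    1    1
LCS length = dp[4][6] = 1

1


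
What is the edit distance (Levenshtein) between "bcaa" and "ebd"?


Computing edit distance: "bcaa" -> "ebd"
DP table:
           e    b    d
      0    1    2    3
  b   1    1    1    2
  c   2    2    2    2
  a   3    3    3    3
  a   4    4    4    4
Edit distance = dp[4][3] = 4

4


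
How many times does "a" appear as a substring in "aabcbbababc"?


Searching for "a" in "aabcbbababc"
Scanning each position:
  Position 0: "a" => MATCH
  Position 1: "a" => MATCH
  Position 2: "b" => no
  Position 3: "c" => no
  Position 4: "b" => no
  Position 5: "b" => no
  Position 6: "a" => MATCH
  Position 7: "b" => no
  Position 8: "a" => MATCH
  Position 9: "b" => no
  Position 10: "c" => no
Total occurrences: 4

4


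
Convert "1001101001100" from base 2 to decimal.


Input: "1001101001100" in base 2
Positional expansion:
  Digit '1' (value 1) x 2^12 = 4096
  Digit '0' (value 0) x 2^11 = 0
  Digit '0' (value 0) x 2^10 = 0
  Digit '1' (value 1) x 2^9 = 512
  Digit '1' (value 1) x 2^8 = 256
  Digit '0' (value 0) x 2^7 = 0
  Digit '1' (value 1) x 2^6 = 64
  Digit '0' (value 0) x 2^5 = 0
  Digit '0' (value 0) x 2^4 = 0
  Digit '1' (value 1) x 2^3 = 8
  Digit '1' (value 1) x 2^2 = 4
  Digit '0' (value 0) x 2^1 = 0
  Digit '0' (value 0) x 2^0 = 0
Sum = 4940

4940
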